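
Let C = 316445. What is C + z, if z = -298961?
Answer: 17484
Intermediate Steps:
C + z = 316445 - 298961 = 17484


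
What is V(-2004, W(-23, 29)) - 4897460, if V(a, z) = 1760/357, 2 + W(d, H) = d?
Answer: -1748391460/357 ≈ -4.8975e+6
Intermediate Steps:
W(d, H) = -2 + d
V(a, z) = 1760/357 (V(a, z) = 1760*(1/357) = 1760/357)
V(-2004, W(-23, 29)) - 4897460 = 1760/357 - 4897460 = -1748391460/357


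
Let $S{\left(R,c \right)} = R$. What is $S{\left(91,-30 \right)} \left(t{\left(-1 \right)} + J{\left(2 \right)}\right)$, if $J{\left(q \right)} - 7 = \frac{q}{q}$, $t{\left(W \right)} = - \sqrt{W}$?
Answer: $728 - 91 i \approx 728.0 - 91.0 i$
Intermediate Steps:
$J{\left(q \right)} = 8$ ($J{\left(q \right)} = 7 + \frac{q}{q} = 7 + 1 = 8$)
$S{\left(91,-30 \right)} \left(t{\left(-1 \right)} + J{\left(2 \right)}\right) = 91 \left(- \sqrt{-1} + 8\right) = 91 \left(- i + 8\right) = 91 \left(8 - i\right) = 728 - 91 i$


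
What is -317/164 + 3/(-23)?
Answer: -7783/3772 ≈ -2.0634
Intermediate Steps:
-317/164 + 3/(-23) = -317*1/164 + 3*(-1/23) = -317/164 - 3/23 = -7783/3772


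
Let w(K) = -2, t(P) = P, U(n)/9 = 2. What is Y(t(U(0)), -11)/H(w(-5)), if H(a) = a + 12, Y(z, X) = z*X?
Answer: -99/5 ≈ -19.800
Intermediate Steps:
U(n) = 18 (U(n) = 9*2 = 18)
Y(z, X) = X*z
H(a) = 12 + a
Y(t(U(0)), -11)/H(w(-5)) = (-11*18)/(12 - 2) = -198/10 = -198*⅒ = -99/5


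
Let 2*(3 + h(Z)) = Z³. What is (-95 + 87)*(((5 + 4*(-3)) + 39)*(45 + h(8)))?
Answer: -76288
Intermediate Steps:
h(Z) = -3 + Z³/2
(-95 + 87)*(((5 + 4*(-3)) + 39)*(45 + h(8))) = (-95 + 87)*(((5 + 4*(-3)) + 39)*(45 + (-3 + (½)*8³))) = -8*((5 - 12) + 39)*(45 + (-3 + (½)*512)) = -8*(-7 + 39)*(45 + (-3 + 256)) = -256*(45 + 253) = -256*298 = -8*9536 = -76288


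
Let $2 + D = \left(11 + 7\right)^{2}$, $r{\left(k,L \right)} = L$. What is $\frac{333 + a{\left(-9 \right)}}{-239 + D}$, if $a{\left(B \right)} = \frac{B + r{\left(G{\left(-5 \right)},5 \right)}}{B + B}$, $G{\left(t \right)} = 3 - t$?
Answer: $\frac{2999}{747} \approx 4.0147$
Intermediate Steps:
$a{\left(B \right)} = \frac{5 + B}{2 B}$ ($a{\left(B \right)} = \frac{B + 5}{B + B} = \frac{5 + B}{2 B}$)
$D = 322$ ($D = -2 + \left(11 + 7\right)^{2} = -2 + 18^{2} = -2 + 324 = 322$)
$\frac{333 + a{\left(-9 \right)}}{-239 + D} = \frac{333 + \frac{5 - 9}{2 \left(-9\right)}}{-239 + 322} = \frac{333 + \frac{1}{2} \left(- \frac{1}{9}\right) \left(-4\right)}{83} = \left(333 + \frac{2}{9}\right) \frac{1}{83} = \frac{2999}{9} \cdot \frac{1}{83} = \frac{2999}{747}$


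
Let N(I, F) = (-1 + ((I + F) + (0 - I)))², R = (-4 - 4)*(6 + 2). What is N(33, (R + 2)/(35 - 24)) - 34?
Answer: 1215/121 ≈ 10.041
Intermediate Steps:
R = -64 (R = -8*8 = -64)
N(I, F) = (-1 + F)² (N(I, F) = (-1 + ((F + I) - I))² = (-1 + F)²)
N(33, (R + 2)/(35 - 24)) - 34 = (-1 + (-64 + 2)/(35 - 24))² - 34 = (-1 - 62/11)² - 34 = (-73/11)² - 34 = 5329/121 - 34 = 1215/121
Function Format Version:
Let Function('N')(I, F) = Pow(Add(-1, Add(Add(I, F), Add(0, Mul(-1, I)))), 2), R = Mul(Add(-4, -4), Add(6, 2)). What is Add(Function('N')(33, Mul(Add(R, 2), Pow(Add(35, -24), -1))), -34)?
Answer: Rational(1215, 121) ≈ 10.041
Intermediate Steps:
R = -64 (R = Mul(-8, 8) = -64)
Function('N')(I, F) = Pow(Add(-1, F), 2) (Function('N')(I, F) = Pow(Add(-1, Add(Add(F, I), Mul(-1, I))), 2) = Pow(Add(-1, F), 2))
Add(Function('N')(33, Mul(Add(R, 2), Pow(Add(35, -24), -1))), -34) = Add(Pow(Add(-1, Mul(Add(-64, 2), Pow(Add(35, -24), -1))), 2), -34) = Add(Pow(Add(-1, Mul(-62, Pow(11, -1))), 2), -34) = Add(Pow(Add(-1, Mul(-62, Rational(1, 11))), 2), -34) = Add(Pow(Add(-1, Rational(-62, 11)), 2), -34) = Add(Pow(Rational(-73, 11), 2), -34) = Add(Rational(5329, 121), -34) = Rational(1215, 121)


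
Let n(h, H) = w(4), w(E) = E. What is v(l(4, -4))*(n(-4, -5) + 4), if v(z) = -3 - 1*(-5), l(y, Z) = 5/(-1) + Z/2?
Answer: 16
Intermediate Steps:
l(y, Z) = -5 + Z/2 (l(y, Z) = 5*(-1) + Z*(1/2) = -5 + Z/2)
n(h, H) = 4
v(z) = 2 (v(z) = -3 + 5 = 2)
v(l(4, -4))*(n(-4, -5) + 4) = 2*(4 + 4) = 2*8 = 16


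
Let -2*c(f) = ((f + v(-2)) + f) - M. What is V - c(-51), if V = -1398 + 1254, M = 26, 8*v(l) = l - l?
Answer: -208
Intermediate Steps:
v(l) = 0 (v(l) = (l - l)/8 = (1/8)*0 = 0)
V = -144
c(f) = 13 - f (c(f) = -(((f + 0) + f) - 1*26)/2 = -((f + f) - 26)/2 = -(2*f - 26)/2 = -(-26 + 2*f)/2 = 13 - f)
V - c(-51) = -144 - (13 - 1*(-51)) = -144 - (13 + 51) = -144 - 1*64 = -144 - 64 = -208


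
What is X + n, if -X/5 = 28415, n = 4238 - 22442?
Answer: -160279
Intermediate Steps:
n = -18204
X = -142075 (X = -5*28415 = -142075)
X + n = -142075 - 18204 = -160279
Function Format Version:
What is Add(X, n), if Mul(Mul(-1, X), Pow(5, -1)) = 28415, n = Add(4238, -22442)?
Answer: -160279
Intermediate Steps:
n = -18204
X = -142075 (X = Mul(-5, 28415) = -142075)
Add(X, n) = Add(-142075, -18204) = -160279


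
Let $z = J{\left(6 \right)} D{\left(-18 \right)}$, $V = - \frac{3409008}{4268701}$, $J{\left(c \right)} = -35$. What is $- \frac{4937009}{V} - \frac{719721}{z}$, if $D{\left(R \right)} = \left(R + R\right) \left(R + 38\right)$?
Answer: $\frac{922010157811007}{149144100} \approx 6.182 \cdot 10^{6}$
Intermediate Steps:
$V = - \frac{3409008}{4268701}$ ($V = \left(-3409008\right) \frac{1}{4268701} = - \frac{3409008}{4268701} \approx -0.7986$)
$D{\left(R \right)} = 2 R \left(38 + R\right)$
$z = 25200$ ($z = - 35 \cdot 2 \left(-18\right) \left(38 - 18\right) = - 35 \cdot 2 \left(-18\right) 20 = \left(-35\right) \left(-720\right) = 25200$)
$- \frac{4937009}{V} - \frac{719721}{z} = - \frac{4937009}{- \frac{3409008}{4268701}} - \frac{719721}{25200} = \left(-4937009\right) \left(- \frac{4268701}{3409008}\right) - \frac{79969}{2800} = \frac{21074615255309}{3409008} - \frac{79969}{2800} = \frac{922010157811007}{149144100}$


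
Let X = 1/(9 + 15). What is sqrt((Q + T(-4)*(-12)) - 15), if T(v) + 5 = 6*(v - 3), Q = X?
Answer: sqrt(79062)/12 ≈ 23.432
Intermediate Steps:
X = 1/24 ≈ 0.041667
Q = 1/24 ≈ 0.041667
T(v) = -23 + 6*v (T(v) = -5 + 6*(v - 3) = -5 + 6*(-3 + v) = -5 + (-18 + 6*v) = -23 + 6*v)
sqrt((Q + T(-4)*(-12)) - 15) = sqrt((1/24 + (-23 + 6*(-4))*(-12)) - 15) = sqrt((1/24 + (-23 - 24)*(-12)) - 15) = sqrt((1/24 - 47*(-12)) - 15) = sqrt((1/24 + 564) - 15) = sqrt(13537/24 - 15) = sqrt(13177/24) = sqrt(79062)/12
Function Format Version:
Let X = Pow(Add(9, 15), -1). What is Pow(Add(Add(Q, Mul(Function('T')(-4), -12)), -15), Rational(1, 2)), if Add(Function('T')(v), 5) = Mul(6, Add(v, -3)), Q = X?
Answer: Mul(Rational(1, 12), Pow(79062, Rational(1, 2))) ≈ 23.432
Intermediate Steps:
X = Rational(1, 24) (X = Pow(24, -1) = Rational(1, 24) ≈ 0.041667)
Q = Rational(1, 24) ≈ 0.041667
Function('T')(v) = Add(-23, Mul(6, v)) (Function('T')(v) = Add(-5, Mul(6, Add(v, -3))) = Add(-5, Mul(6, Add(-3, v))) = Add(-5, Add(-18, Mul(6, v))) = Add(-23, Mul(6, v)))
Pow(Add(Add(Q, Mul(Function('T')(-4), -12)), -15), Rational(1, 2)) = Pow(Add(Add(Rational(1, 24), Mul(Add(-23, Mul(6, -4)), -12)), -15), Rational(1, 2)) = Pow(Add(Add(Rational(1, 24), Mul(Add(-23, -24), -12)), -15), Rational(1, 2)) = Pow(Add(Add(Rational(1, 24), Mul(-47, -12)), -15), Rational(1, 2)) = Pow(Add(Add(Rational(1, 24), 564), -15), Rational(1, 2)) = Pow(Add(Rational(13537, 24), -15), Rational(1, 2)) = Pow(Rational(13177, 24), Rational(1, 2)) = Mul(Rational(1, 12), Pow(79062, Rational(1, 2)))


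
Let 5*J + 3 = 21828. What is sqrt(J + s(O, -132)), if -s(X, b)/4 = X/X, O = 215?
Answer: 7*sqrt(89) ≈ 66.038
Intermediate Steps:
J = 4365 (J = -3/5 + (1/5)*21828 = -3/5 + 21828/5 = 4365)
s(X, b) = -4 (s(X, b) = -4*X/X = -4*1 = -4)
sqrt(J + s(O, -132)) = sqrt(4365 - 4) = sqrt(4361) = 7*sqrt(89)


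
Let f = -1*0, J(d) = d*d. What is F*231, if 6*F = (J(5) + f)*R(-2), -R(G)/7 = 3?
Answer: -40425/2 ≈ -20213.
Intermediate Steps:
J(d) = d²
R(G) = -21 (R(G) = -7*3 = -21)
f = 0
F = -175/2 (F = ((5² + 0)*(-21))/6 = ((25 + 0)*(-21))/6 = (25*(-21))/6 = (⅙)*(-525) = -175/2 ≈ -87.500)
F*231 = -175/2*231 = -40425/2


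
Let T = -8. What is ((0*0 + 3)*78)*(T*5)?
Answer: -9360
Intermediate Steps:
((0*0 + 3)*78)*(T*5) = ((0*0 + 3)*78)*(-8*5) = ((0 + 3)*78)*(-40) = (3*78)*(-40) = 234*(-40) = -9360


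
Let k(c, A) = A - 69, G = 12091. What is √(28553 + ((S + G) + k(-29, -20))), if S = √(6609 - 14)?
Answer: √(40555 + √6595) ≈ 201.58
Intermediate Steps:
k(c, A) = -69 + A
S = √6595 ≈ 81.210
√(28553 + ((S + G) + k(-29, -20))) = √(28553 + ((√6595 + 12091) + (-69 - 20))) = √(28553 + ((12091 + √6595) - 89)) = √(28553 + (12002 + √6595)) = √(40555 + √6595)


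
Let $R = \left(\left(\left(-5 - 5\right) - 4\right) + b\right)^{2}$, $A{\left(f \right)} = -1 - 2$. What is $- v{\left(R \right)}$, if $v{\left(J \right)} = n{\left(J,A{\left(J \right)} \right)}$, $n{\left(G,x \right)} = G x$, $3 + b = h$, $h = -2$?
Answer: $1083$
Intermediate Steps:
$b = -5$ ($b = -3 - 2 = -5$)
$A{\left(f \right)} = -3$
$R = 361$ ($R = \left(\left(\left(-5 - 5\right) - 4\right) - 5\right)^{2} = \left(\left(-10 - 4\right) - 5\right)^{2} = \left(-14 - 5\right)^{2} = \left(-19\right)^{2} = 361$)
$v{\left(J \right)} = - 3 J$ ($v{\left(J \right)} = J \left(-3\right) = - 3 J$)
$- v{\left(R \right)} = - \left(-3\right) 361 = \left(-1\right) \left(-1083\right) = 1083$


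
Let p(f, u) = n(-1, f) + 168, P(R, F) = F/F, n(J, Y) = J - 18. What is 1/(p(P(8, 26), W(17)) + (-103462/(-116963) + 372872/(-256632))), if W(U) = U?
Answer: 3752056077/556923784504 ≈ 0.0067371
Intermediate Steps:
n(J, Y) = -18 + J
P(R, F) = 1
p(f, u) = 149 (p(f, u) = (-18 - 1) + 168 = -19 + 168 = 149)
1/(p(P(8, 26), W(17)) + (-103462/(-116963) + 372872/(-256632))) = 1/(149 + (-103462/(-116963) + 372872/(-256632))) = 1/(149 + (-103462*(-1/116963) + 372872*(-1/256632))) = 1/(149 + (103462/116963 - 46609/32079)) = 1/(149 - 2132570969/3752056077) = 1/(556923784504/3752056077) = 3752056077/556923784504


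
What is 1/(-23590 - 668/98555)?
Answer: -98555/2324913118 ≈ -4.2391e-5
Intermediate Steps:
1/(-23590 - 668/98555) = 1/(-2324913118/98555) = -98555/2324913118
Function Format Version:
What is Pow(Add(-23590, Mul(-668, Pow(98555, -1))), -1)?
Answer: Rational(-98555, 2324913118) ≈ -4.2391e-5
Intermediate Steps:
Pow(Add(-23590, Mul(-668, Pow(98555, -1))), -1) = Pow(Add(-23590, Mul(-668, Rational(1, 98555))), -1) = Pow(Add(-23590, Rational(-668, 98555)), -1) = Pow(Rational(-2324913118, 98555), -1) = Rational(-98555, 2324913118)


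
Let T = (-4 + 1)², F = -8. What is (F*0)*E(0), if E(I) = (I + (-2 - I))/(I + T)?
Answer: 0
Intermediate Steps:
T = 9 (T = (-3)² = 9)
E(I) = -2/(9 + I) (E(I) = (I + (-2 - I))/(I + 9) = -2/(9 + I))
(F*0)*E(0) = (-8*0)*(-2/(9 + 0)) = 0*(-2/9) = 0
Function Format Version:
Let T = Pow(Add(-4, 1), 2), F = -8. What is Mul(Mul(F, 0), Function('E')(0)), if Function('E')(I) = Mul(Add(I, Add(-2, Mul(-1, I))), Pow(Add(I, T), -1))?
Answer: 0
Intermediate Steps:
T = 9 (T = Pow(-3, 2) = 9)
Function('E')(I) = Mul(-2, Pow(Add(9, I), -1)) (Function('E')(I) = Mul(Add(I, Add(-2, Mul(-1, I))), Pow(Add(I, 9), -1)) = Mul(-2, Pow(Add(9, I), -1)))
Mul(Mul(F, 0), Function('E')(0)) = Mul(Mul(-8, 0), Mul(-2, Pow(Add(9, 0), -1))) = Mul(0, Mul(-2, Pow(9, -1))) = Mul(0, Mul(-2, Rational(1, 9))) = Mul(0, Rational(-2, 9)) = 0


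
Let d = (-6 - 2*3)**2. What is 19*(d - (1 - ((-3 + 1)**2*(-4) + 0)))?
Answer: 2413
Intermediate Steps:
d = 144 (d = (-6 - 6)**2 = (-12)**2 = 144)
19*(d - (1 - ((-3 + 1)**2*(-4) + 0))) = 19*(144 - (1 - ((-3 + 1)**2*(-4) + 0))) = 19*(144 - (1 - ((-2)**2*(-4) + 0))) = 19*(144 - (1 - (4*(-4) + 0))) = 19*(144 - (1 - (-16 + 0))) = 19*(144 - (1 - 1*(-16))) = 19*(144 - (1 + 16)) = 19*(144 - 1*17) = 19*(144 - 17) = 19*127 = 2413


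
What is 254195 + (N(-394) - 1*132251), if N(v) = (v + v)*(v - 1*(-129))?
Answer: 330764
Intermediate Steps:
N(v) = 2*v*(129 + v) (N(v) = (2*v)*(v + 129) = (2*v)*(129 + v) = 2*v*(129 + v))
254195 + (N(-394) - 1*132251) = 254195 + (2*(-394)*(129 - 394) - 1*132251) = 254195 + (2*(-394)*(-265) - 132251) = 254195 + (208820 - 132251) = 254195 + 76569 = 330764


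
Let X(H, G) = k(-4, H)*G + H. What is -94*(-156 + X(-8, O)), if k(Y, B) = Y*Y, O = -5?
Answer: 22936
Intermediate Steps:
k(Y, B) = Y²
X(H, G) = H + 16*G (X(H, G) = (-4)²*G + H = 16*G + H = H + 16*G)
-94*(-156 + X(-8, O)) = -94*(-156 + (-8 + 16*(-5))) = -94*(-156 + (-8 - 80)) = -94*(-156 - 88) = -94*(-244) = 22936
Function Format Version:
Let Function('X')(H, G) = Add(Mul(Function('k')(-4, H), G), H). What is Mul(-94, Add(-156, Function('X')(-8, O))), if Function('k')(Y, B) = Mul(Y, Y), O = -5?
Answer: 22936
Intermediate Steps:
Function('k')(Y, B) = Pow(Y, 2)
Function('X')(H, G) = Add(H, Mul(16, G)) (Function('X')(H, G) = Add(Mul(Pow(-4, 2), G), H) = Add(Mul(16, G), H) = Add(H, Mul(16, G)))
Mul(-94, Add(-156, Function('X')(-8, O))) = Mul(-94, Add(-156, Add(-8, Mul(16, -5)))) = Mul(-94, Add(-156, Add(-8, -80))) = Mul(-94, Add(-156, -88)) = Mul(-94, -244) = 22936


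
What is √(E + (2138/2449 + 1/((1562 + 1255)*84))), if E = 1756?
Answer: √16388820835437801765/96583662 ≈ 41.915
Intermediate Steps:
√(E + (2138/2449 + 1/((1562 + 1255)*84))) = √(1756 + (2138/2449 + 1/((1562 + 1255)*84))) = √(1756 + (2138*(1/2449) + (1/84)/2817)) = √(1756 + (2138/2449 + (1/2817)*(1/84))) = √(1756 + (2138/2449 + 1/236628)) = √(1756 + 505913113/579501972) = √(1018111375945/579501972) = √16388820835437801765/96583662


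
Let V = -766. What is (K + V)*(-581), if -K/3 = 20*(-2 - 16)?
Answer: -182434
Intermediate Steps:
K = 1080 (K = -60*(-2 - 16) = -60*(-18) = -3*(-360) = 1080)
(K + V)*(-581) = (1080 - 766)*(-581) = 314*(-581) = -182434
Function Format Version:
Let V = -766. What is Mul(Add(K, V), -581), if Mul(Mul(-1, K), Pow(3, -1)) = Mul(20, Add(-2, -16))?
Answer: -182434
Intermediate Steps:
K = 1080 (K = Mul(-3, Mul(20, Add(-2, -16))) = Mul(-3, Mul(20, -18)) = Mul(-3, -360) = 1080)
Mul(Add(K, V), -581) = Mul(Add(1080, -766), -581) = Mul(314, -581) = -182434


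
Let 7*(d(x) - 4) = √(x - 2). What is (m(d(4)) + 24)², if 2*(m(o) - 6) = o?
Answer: (448 + √2)²/196 ≈ 1030.5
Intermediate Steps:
d(x) = 4 + √(-2 + x)/7 (d(x) = 4 + √(x - 2)/7 = 4 + √(-2 + x)/7)
m(o) = 6 + o/2
(m(d(4)) + 24)² = ((6 + (4 + √(-2 + 4)/7)/2) + 24)² = ((6 + (4 + √2/7)/2) + 24)² = ((6 + (2 + √2/14)) + 24)² = ((8 + √2/14) + 24)² = (32 + √2/14)²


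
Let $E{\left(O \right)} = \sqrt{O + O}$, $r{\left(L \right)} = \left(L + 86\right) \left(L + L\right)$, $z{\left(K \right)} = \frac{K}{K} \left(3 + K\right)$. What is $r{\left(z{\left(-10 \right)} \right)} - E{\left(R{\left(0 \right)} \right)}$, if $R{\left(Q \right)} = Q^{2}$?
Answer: $-1106$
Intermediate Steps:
$z{\left(K \right)} = 3 + K$ ($z{\left(K \right)} = 1 \left(3 + K\right) = 3 + K$)
$r{\left(L \right)} = 2 L \left(86 + L\right)$ ($r{\left(L \right)} = \left(86 + L\right) 2 L = 2 L \left(86 + L\right)$)
$E{\left(O \right)} = \sqrt{2} \sqrt{O}$ ($E{\left(O \right)} = \sqrt{2 O} = \sqrt{2} \sqrt{O}$)
$r{\left(z{\left(-10 \right)} \right)} - E{\left(R{\left(0 \right)} \right)} = 2 \left(3 - 10\right) \left(86 + \left(3 - 10\right)\right) - \sqrt{2} \sqrt{0^{2}} = 2 \left(-7\right) \left(86 - 7\right) - \sqrt{2} \sqrt{0} = 2 \left(-7\right) 79 - \sqrt{2} \cdot 0 = -1106 - 0 = -1106 + 0 = -1106$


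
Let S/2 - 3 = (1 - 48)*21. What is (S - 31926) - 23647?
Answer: -57541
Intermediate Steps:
S = -1968 (S = 6 + 2*((1 - 48)*21) = 6 + 2*(-47*21) = 6 + 2*(-987) = 6 - 1974 = -1968)
(S - 31926) - 23647 = (-1968 - 31926) - 23647 = -33894 - 23647 = -57541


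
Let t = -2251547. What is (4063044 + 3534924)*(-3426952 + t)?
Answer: -43145053690032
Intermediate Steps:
(4063044 + 3534924)*(-3426952 + t) = (4063044 + 3534924)*(-3426952 - 2251547) = 7597968*(-5678499) = -43145053690032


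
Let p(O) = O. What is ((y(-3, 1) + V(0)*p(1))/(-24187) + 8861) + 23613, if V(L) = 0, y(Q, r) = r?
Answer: 785448637/24187 ≈ 32474.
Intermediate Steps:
((y(-3, 1) + V(0)*p(1))/(-24187) + 8861) + 23613 = ((1 + 0*1)/(-24187) + 8861) + 23613 = ((1 + 0)*(-1/24187) + 8861) + 23613 = (1*(-1/24187) + 8861) + 23613 = (-1/24187 + 8861) + 23613 = 214321006/24187 + 23613 = 785448637/24187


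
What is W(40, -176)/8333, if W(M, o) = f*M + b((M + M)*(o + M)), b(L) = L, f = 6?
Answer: -10640/8333 ≈ -1.2769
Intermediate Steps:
W(M, o) = 6*M + 2*M*(M + o) (W(M, o) = 6*M + (M + M)*(o + M) = 6*M + (2*M)*(M + o) = 6*M + 2*M*(M + o))
W(40, -176)/8333 = (2*40*(3 + 40 - 176))/8333 = (2*40*(-133))*(1/8333) = -10640*1/8333 = -10640/8333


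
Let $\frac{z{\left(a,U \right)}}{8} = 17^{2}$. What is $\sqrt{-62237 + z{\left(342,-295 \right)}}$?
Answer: $5 i \sqrt{2397} \approx 244.8 i$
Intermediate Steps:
$z{\left(a,U \right)} = 2312$ ($z{\left(a,U \right)} = 8 \cdot 17^{2} = 8 \cdot 289 = 2312$)
$\sqrt{-62237 + z{\left(342,-295 \right)}} = \sqrt{-62237 + 2312} = \sqrt{-59925} = 5 i \sqrt{2397}$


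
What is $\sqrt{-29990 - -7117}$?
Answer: $i \sqrt{22873} \approx 151.24 i$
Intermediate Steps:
$\sqrt{-29990 - -7117} = \sqrt{-29990 + \left(-3508 + 10625\right)} = \sqrt{-29990 + 7117} = \sqrt{-22873} = i \sqrt{22873}$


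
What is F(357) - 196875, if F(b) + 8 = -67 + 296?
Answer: -196654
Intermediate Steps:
F(b) = 221 (F(b) = -8 + (-67 + 296) = -8 + 229 = 221)
F(357) - 196875 = 221 - 196875 = -196654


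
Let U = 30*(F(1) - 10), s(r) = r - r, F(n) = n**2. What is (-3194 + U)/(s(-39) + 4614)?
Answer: -1732/2307 ≈ -0.75076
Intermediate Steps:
s(r) = 0
U = -270 (U = 30*(1**2 - 10) = 30*(1 - 10) = 30*(-9) = -270)
(-3194 + U)/(s(-39) + 4614) = (-3194 - 270)/(0 + 4614) = -3464/4614 = -3464*1/4614 = -1732/2307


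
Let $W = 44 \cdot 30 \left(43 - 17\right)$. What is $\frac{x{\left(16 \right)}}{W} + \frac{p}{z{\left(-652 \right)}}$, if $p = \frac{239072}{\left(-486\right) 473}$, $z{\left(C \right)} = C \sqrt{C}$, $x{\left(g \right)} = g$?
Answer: $\frac{1}{2145} - \frac{14942 i \sqrt{163}}{3053814291} \approx 0.0004662 - 6.2468 \cdot 10^{-5} i$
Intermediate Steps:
$z{\left(C \right)} = C^{\frac{3}{2}}$
$p = - \frac{119536}{114939}$ ($p = \frac{239072}{-229878} = 239072 \left(- \frac{1}{229878}\right) = - \frac{119536}{114939} \approx -1.04$)
$W = 34320$ ($W = 44 \cdot 30 \cdot 26 = 44 \cdot 780 = 34320$)
$\frac{x{\left(16 \right)}}{W} + \frac{p}{z{\left(-652 \right)}} = \frac{16}{34320} - \frac{119536}{114939 \left(-652\right)^{\frac{3}{2}}} = 16 \cdot \frac{1}{34320} - \frac{119536}{114939 \left(- 1304 i \sqrt{163}\right)} = \frac{1}{2145} - \frac{119536 \frac{i \sqrt{163}}{212552}}{114939} = \frac{1}{2145} - \frac{14942 i \sqrt{163}}{3053814291}$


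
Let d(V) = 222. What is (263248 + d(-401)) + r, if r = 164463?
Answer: 427933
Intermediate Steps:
(263248 + d(-401)) + r = (263248 + 222) + 164463 = 263470 + 164463 = 427933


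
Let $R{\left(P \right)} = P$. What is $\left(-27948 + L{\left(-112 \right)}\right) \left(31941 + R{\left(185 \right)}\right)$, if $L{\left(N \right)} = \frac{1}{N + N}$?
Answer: $- \frac{100560050239}{112} \approx -8.9786 \cdot 10^{8}$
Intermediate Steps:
$L{\left(N \right)} = \frac{1}{2 N}$
$\left(-27948 + L{\left(-112 \right)}\right) \left(31941 + R{\left(185 \right)}\right) = \left(-27948 + \frac{1}{2 \left(-112\right)}\right) \left(31941 + 185\right) = \left(-27948 + \frac{1}{2} \left(- \frac{1}{112}\right)\right) 32126 = \left(-27948 - \frac{1}{224}\right) 32126 = \left(- \frac{6260353}{224}\right) 32126 = - \frac{100560050239}{112}$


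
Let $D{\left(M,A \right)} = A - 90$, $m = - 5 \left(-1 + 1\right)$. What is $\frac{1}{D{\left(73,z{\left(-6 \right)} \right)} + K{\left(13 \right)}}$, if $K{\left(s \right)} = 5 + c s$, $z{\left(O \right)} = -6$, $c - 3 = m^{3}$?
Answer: $- \frac{1}{52} \approx -0.019231$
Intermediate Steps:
$m = 0$ ($m = \left(-5\right) 0 = 0$)
$c = 3$ ($c = 3 + 0^{3} = 3 + 0 = 3$)
$D{\left(M,A \right)} = -90 + A$
$K{\left(s \right)} = 5 + 3 s$
$\frac{1}{D{\left(73,z{\left(-6 \right)} \right)} + K{\left(13 \right)}} = \frac{1}{\left(-90 - 6\right) + \left(5 + 3 \cdot 13\right)} = \frac{1}{-96 + \left(5 + 39\right)} = \frac{1}{-96 + 44} = \frac{1}{-52} = - \frac{1}{52}$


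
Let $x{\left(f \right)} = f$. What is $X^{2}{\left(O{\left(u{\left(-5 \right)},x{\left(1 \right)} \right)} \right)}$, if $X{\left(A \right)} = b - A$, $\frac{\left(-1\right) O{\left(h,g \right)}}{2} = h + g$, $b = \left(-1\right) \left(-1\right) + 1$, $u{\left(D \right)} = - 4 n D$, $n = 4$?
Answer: $26896$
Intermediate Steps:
$u{\left(D \right)} = - 16 D$ ($u{\left(D \right)} = \left(-4\right) 4 D = - 16 D$)
$b = 2$ ($b = 1 + 1 = 2$)
$O{\left(h,g \right)} = - 2 g - 2 h$ ($O{\left(h,g \right)} = - 2 \left(h + g\right) = - 2 \left(g + h\right) = - 2 g - 2 h$)
$X{\left(A \right)} = 2 - A$
$X^{2}{\left(O{\left(u{\left(-5 \right)},x{\left(1 \right)} \right)} \right)} = \left(2 - \left(\left(-2\right) 1 - 2 \left(\left(-16\right) \left(-5\right)\right)\right)\right)^{2} = \left(2 - \left(-2 - 160\right)\right)^{2} = \left(2 - -162\right)^{2} = \left(2 + 162\right)^{2} = 164^{2} = 26896$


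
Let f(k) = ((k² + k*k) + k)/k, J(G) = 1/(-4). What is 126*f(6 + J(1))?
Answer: 1575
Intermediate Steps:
J(G) = -¼
f(k) = (k + 2*k²)/k (f(k) = ((k² + k²) + k)/k = (2*k² + k)/k = (k + 2*k²)/k)
126*f(6 + J(1)) = 126*(1 + 2*(6 - ¼)) = 126*(1 + 2*(23/4)) = 126*(1 + 23/2) = 126*(25/2) = 1575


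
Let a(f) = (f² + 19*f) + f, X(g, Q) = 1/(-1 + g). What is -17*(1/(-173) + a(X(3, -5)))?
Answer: -120513/692 ≈ -174.15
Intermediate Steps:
a(f) = f² + 20*f
-17*(1/(-173) + a(X(3, -5))) = -17*(1/(-173) + (20 + 1/(-1 + 3))/(-1 + 3)) = -17*(-1/173 + (20 + 1/2)/2) = -17*(-1/173 + (20 + ½)/2) = -17*(-1/173 + (½)*(41/2)) = -17*(-1/173 + 41/4) = -17*7089/692 = -120513/692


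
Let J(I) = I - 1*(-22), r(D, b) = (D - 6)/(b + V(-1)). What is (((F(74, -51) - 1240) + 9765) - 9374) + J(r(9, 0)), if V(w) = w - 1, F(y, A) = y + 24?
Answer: -1461/2 ≈ -730.50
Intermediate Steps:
F(y, A) = 24 + y
V(w) = -1 + w
r(D, b) = (-6 + D)/(-2 + b) (r(D, b) = (D - 6)/(b + (-1 - 1)) = (-6 + D)/(b - 2) = (-6 + D)/(-2 + b))
J(I) = 22 + I (J(I) = I + 22 = 22 + I)
(((F(74, -51) - 1240) + 9765) - 9374) + J(r(9, 0)) = ((((24 + 74) - 1240) + 9765) - 9374) + (22 + (-6 + 9)/(-2 + 0)) = (((98 - 1240) + 9765) - 9374) + (22 + 3/(-2)) = ((-1142 + 9765) - 9374) + (22 - ½*3) = (8623 - 9374) + (22 - 3/2) = -751 + 41/2 = -1461/2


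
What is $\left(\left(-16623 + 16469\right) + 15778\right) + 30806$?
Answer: $46430$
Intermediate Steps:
$\left(\left(-16623 + 16469\right) + 15778\right) + 30806 = \left(-154 + 15778\right) + 30806 = 15624 + 30806 = 46430$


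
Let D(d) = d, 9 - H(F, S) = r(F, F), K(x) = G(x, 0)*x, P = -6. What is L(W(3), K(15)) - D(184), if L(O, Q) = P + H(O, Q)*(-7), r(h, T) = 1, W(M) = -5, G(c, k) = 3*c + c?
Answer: -246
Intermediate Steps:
G(c, k) = 4*c
K(x) = 4*x² (K(x) = (4*x)*x = 4*x²)
H(F, S) = 8 (H(F, S) = 9 - 1*1 = 9 - 1 = 8)
L(O, Q) = -62 (L(O, Q) = -6 + 8*(-7) = -6 - 56 = -62)
L(W(3), K(15)) - D(184) = -62 - 1*184 = -62 - 184 = -246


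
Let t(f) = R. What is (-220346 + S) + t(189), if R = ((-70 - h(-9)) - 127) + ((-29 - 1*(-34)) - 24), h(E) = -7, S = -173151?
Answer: -393706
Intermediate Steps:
R = -209 (R = ((-70 - 1*(-7)) - 127) + ((-29 - 1*(-34)) - 24) = ((-70 + 7) - 127) + ((-29 + 34) - 24) = (-63 - 127) + (5 - 24) = -190 - 19 = -209)
t(f) = -209
(-220346 + S) + t(189) = (-220346 - 173151) - 209 = -393497 - 209 = -393706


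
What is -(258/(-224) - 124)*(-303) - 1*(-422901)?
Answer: 43117761/112 ≈ 3.8498e+5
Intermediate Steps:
-(258/(-224) - 124)*(-303) - 1*(-422901) = -(258*(-1/224) - 124)*(-303) + 422901 = -(-129/112 - 124)*(-303) + 422901 = -(-14017)*(-303)/112 + 422901 = -1*4247151/112 + 422901 = -4247151/112 + 422901 = 43117761/112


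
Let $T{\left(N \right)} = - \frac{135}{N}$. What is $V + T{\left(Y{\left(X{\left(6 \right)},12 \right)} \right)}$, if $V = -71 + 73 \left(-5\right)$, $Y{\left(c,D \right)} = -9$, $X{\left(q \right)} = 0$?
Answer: $-421$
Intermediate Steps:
$V = -436$ ($V = -71 - 365 = -436$)
$V + T{\left(Y{\left(X{\left(6 \right)},12 \right)} \right)} = -436 - \frac{135}{-9} = -436 - -15 = -436 + 15 = -421$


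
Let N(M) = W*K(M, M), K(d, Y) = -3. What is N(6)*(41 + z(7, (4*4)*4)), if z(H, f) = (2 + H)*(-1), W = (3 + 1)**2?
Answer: -1536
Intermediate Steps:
W = 16 (W = 4**2 = 16)
z(H, f) = -2 - H
N(M) = -48 (N(M) = 16*(-3) = -48)
N(6)*(41 + z(7, (4*4)*4)) = -48*(41 + (-2 - 1*7)) = -48*(41 + (-2 - 7)) = -48*(41 - 9) = -48*32 = -1536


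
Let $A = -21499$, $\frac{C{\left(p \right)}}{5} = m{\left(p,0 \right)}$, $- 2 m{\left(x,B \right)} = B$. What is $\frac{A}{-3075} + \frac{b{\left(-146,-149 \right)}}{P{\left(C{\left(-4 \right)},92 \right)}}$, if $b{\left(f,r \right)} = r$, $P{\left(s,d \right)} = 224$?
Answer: $\frac{4357601}{688800} \approx 6.3264$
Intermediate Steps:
$m{\left(x,B \right)} = - \frac{B}{2}$
$C{\left(p \right)} = 0$ ($C{\left(p \right)} = 5 \left(\left(- \frac{1}{2}\right) 0\right) = 5 \cdot 0 = 0$)
$\frac{A}{-3075} + \frac{b{\left(-146,-149 \right)}}{P{\left(C{\left(-4 \right)},92 \right)}} = - \frac{21499}{-3075} - \frac{149}{224} = \left(-21499\right) \left(- \frac{1}{3075}\right) - \frac{149}{224} = \frac{21499}{3075} - \frac{149}{224} = \frac{4357601}{688800}$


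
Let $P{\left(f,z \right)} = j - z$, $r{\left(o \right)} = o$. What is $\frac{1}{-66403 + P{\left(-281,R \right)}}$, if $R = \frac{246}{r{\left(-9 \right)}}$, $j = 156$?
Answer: $- \frac{3}{198659} \approx -1.5101 \cdot 10^{-5}$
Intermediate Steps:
$R = - \frac{82}{3}$ ($R = \frac{246}{-9} = 246 \left(- \frac{1}{9}\right) = - \frac{82}{3} \approx -27.333$)
$P{\left(f,z \right)} = 156 - z$
$\frac{1}{-66403 + P{\left(-281,R \right)}} = \frac{1}{-66403 + \left(156 - - \frac{82}{3}\right)} = \frac{1}{-66403 + \left(156 + \frac{82}{3}\right)} = \frac{1}{-66403 + \frac{550}{3}} = \frac{1}{- \frac{198659}{3}} = - \frac{3}{198659}$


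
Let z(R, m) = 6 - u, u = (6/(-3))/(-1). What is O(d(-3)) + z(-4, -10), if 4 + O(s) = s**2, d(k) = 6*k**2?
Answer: 2916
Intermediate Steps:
u = 2 (u = (6*(-1/3))*(-1) = -2*(-1) = 2)
O(s) = -4 + s**2
z(R, m) = 4 (z(R, m) = 6 - 1*2 = 6 - 2 = 4)
O(d(-3)) + z(-4, -10) = (-4 + (6*(-3)**2)**2) + 4 = (-4 + (6*9)**2) + 4 = (-4 + 54**2) + 4 = (-4 + 2916) + 4 = 2912 + 4 = 2916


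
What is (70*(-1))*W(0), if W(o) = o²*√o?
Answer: 0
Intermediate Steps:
W(o) = o^(5/2)
(70*(-1))*W(0) = (70*(-1))*0^(5/2) = -70*0 = 0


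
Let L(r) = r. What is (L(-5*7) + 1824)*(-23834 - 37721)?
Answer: -110121895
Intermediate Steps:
(L(-5*7) + 1824)*(-23834 - 37721) = (-5*7 + 1824)*(-23834 - 37721) = (-35 + 1824)*(-61555) = 1789*(-61555) = -110121895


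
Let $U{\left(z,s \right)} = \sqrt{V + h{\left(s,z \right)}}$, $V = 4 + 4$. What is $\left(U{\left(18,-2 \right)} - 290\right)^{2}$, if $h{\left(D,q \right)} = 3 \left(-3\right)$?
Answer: $\left(290 - i\right)^{2} \approx 84099.0 - 580.0 i$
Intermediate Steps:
$h{\left(D,q \right)} = -9$
$V = 8$
$U{\left(z,s \right)} = i$ ($U{\left(z,s \right)} = \sqrt{8 - 9} = \sqrt{-1} = i$)
$\left(U{\left(18,-2 \right)} - 290\right)^{2} = \left(i - 290\right)^{2} = \left(-290 + i\right)^{2}$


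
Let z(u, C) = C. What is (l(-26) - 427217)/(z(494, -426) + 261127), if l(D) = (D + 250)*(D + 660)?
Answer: -40743/37243 ≈ -1.0940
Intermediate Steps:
l(D) = (250 + D)*(660 + D)
(l(-26) - 427217)/(z(494, -426) + 261127) = ((165000 + (-26)**2 + 910*(-26)) - 427217)/(-426 + 261127) = ((165000 + 676 - 23660) - 427217)/260701 = (142016 - 427217)*(1/260701) = -285201*1/260701 = -40743/37243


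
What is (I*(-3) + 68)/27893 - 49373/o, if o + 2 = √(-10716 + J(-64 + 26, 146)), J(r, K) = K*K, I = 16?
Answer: -1377055129/147777114 - 246865*√106/5298 ≈ -489.05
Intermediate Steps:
J(r, K) = K²
o = -2 + 10*√106 (o = -2 + √(-10716 + 146²) = -2 + √(-10716 + 21316) = -2 + √10600 = -2 + 10*√106 ≈ 100.96)
(I*(-3) + 68)/27893 - 49373/o = (16*(-3) + 68)/27893 - 49373/(-2 + 10*√106) = (-48 + 68)*(1/27893) - 49373/(-2 + 10*√106) = 20*(1/27893) - 49373/(-2 + 10*√106) = 20/27893 - 49373/(-2 + 10*√106)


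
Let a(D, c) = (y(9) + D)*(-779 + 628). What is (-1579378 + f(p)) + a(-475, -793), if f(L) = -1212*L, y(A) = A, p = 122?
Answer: -1656876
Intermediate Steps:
a(D, c) = -1359 - 151*D (a(D, c) = (9 + D)*(-779 + 628) = (9 + D)*(-151) = -1359 - 151*D)
(-1579378 + f(p)) + a(-475, -793) = (-1579378 - 1212*122) + (-1359 - 151*(-475)) = (-1579378 - 147864) + (-1359 + 71725) = -1727242 + 70366 = -1656876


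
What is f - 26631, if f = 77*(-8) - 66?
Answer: -27313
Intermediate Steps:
f = -682 (f = -616 - 66 = -682)
f - 26631 = -682 - 26631 = -27313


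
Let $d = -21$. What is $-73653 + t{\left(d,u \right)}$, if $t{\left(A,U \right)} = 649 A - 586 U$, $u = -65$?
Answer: $-49192$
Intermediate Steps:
$t{\left(A,U \right)} = - 586 U + 649 A$
$-73653 + t{\left(d,u \right)} = -73653 + \left(\left(-586\right) \left(-65\right) + 649 \left(-21\right)\right) = -73653 + \left(38090 - 13629\right) = -73653 + 24461 = -49192$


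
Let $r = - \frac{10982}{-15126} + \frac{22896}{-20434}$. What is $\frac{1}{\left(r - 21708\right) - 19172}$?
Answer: $- \frac{77271171}{3158875950157} \approx -2.4462 \cdot 10^{-5}$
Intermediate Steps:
$r = - \frac{30479677}{77271171}$ ($r = \left(-10982\right) \left(- \frac{1}{15126}\right) + 22896 \left(- \frac{1}{20434}\right) = \frac{5491}{7563} - \frac{11448}{10217} = - \frac{30479677}{77271171} \approx -0.39445$)
$\frac{1}{\left(r - 21708\right) - 19172} = \frac{1}{\left(- \frac{30479677}{77271171} - 21708\right) - 19172} = \frac{1}{- \frac{1677433059745}{77271171} - 19172} = \frac{1}{- \frac{3158875950157}{77271171}} = - \frac{77271171}{3158875950157}$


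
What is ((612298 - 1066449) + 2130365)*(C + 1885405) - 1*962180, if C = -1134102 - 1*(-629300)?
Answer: 2314185114862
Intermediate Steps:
C = -504802 (C = -1134102 + 629300 = -504802)
((612298 - 1066449) + 2130365)*(C + 1885405) - 1*962180 = ((612298 - 1066449) + 2130365)*(-504802 + 1885405) - 1*962180 = (-454151 + 2130365)*1380603 - 962180 = 1676214*1380603 - 962180 = 2314186077042 - 962180 = 2314185114862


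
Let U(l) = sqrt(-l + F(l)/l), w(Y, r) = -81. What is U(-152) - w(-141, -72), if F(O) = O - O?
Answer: 81 + 2*sqrt(38) ≈ 93.329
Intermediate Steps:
F(O) = 0
U(l) = sqrt(-l) (U(l) = sqrt(-l + 0/l) = sqrt(-l + 0) = sqrt(-l))
U(-152) - w(-141, -72) = sqrt(-1*(-152)) - 1*(-81) = sqrt(152) + 81 = 2*sqrt(38) + 81 = 81 + 2*sqrt(38)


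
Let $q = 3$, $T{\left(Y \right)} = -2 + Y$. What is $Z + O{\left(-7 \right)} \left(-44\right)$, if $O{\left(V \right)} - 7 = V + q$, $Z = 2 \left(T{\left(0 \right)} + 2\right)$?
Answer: $-132$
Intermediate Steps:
$Z = 0$ ($Z = 2 \left(\left(-2 + 0\right) + 2\right) = 2 \left(-2 + 2\right) = 2 \cdot 0 = 0$)
$O{\left(V \right)} = 10 + V$ ($O{\left(V \right)} = 7 + \left(V + 3\right) = 7 + \left(3 + V\right) = 10 + V$)
$Z + O{\left(-7 \right)} \left(-44\right) = 0 + \left(10 - 7\right) \left(-44\right) = 0 + 3 \left(-44\right) = 0 - 132 = -132$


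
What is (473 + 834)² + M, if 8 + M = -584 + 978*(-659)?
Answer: 1063155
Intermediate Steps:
M = -645094 (M = -8 + (-584 + 978*(-659)) = -8 + (-584 - 644502) = -8 - 645086 = -645094)
(473 + 834)² + M = (473 + 834)² - 645094 = 1307² - 645094 = 1708249 - 645094 = 1063155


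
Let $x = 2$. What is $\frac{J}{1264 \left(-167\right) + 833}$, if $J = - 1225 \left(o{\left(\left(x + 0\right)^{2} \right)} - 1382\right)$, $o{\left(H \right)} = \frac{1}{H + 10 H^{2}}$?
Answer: $- \frac{18509505}{2298788} \approx -8.0518$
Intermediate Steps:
$J = \frac{277642575}{164}$ ($J = - 1225 \left(\frac{1}{\left(2 + 0\right)^{2} \left(1 + 10 \left(2 + 0\right)^{2}\right)} - 1382\right) = - 1225 \left(\frac{1}{2^{2} \left(1 + 10 \cdot 2^{2}\right)} - 1382\right) = - 1225 \left(\frac{1}{4 \left(1 + 10 \cdot 4\right)} - 1382\right) = - 1225 \left(\frac{1}{4 \left(1 + 40\right)} - 1382\right) = - 1225 \left(\frac{1}{4 \cdot 41} - 1382\right) = - 1225 \left(\frac{1}{4} \cdot \frac{1}{41} - 1382\right) = - 1225 \left(\frac{1}{164} - 1382\right) = \left(-1225\right) \left(- \frac{226647}{164}\right) = \frac{277642575}{164} \approx 1.6929 \cdot 10^{6}$)
$\frac{J}{1264 \left(-167\right) + 833} = \frac{277642575}{164 \left(1264 \left(-167\right) + 833\right)} = \frac{277642575}{164 \left(-211088 + 833\right)} = \frac{277642575}{164 \left(-210255\right)} = \frac{277642575}{164} \left(- \frac{1}{210255}\right) = - \frac{18509505}{2298788}$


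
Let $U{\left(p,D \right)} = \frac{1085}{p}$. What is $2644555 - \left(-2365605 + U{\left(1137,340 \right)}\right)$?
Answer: $\frac{5696550835}{1137} \approx 5.0102 \cdot 10^{6}$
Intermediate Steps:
$2644555 - \left(-2365605 + U{\left(1137,340 \right)}\right) = 2644555 + \left(2365605 - \frac{1085}{1137}\right) = 2644555 + \frac{2689691800}{1137} = \frac{5696550835}{1137}$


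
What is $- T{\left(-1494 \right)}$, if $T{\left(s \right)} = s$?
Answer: $1494$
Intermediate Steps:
$- T{\left(-1494 \right)} = \left(-1\right) \left(-1494\right) = 1494$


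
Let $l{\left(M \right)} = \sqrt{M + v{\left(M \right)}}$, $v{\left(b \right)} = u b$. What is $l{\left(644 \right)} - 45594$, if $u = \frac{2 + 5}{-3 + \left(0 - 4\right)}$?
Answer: $-45594$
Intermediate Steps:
$u = -1$ ($u = \frac{7}{-3 - 4} = \frac{7}{-7} = 7 \left(- \frac{1}{7}\right) = -1$)
$v{\left(b \right)} = - b$
$l{\left(M \right)} = 0$ ($l{\left(M \right)} = \sqrt{M - M} = \sqrt{0} = 0$)
$l{\left(644 \right)} - 45594 = 0 - 45594 = -45594$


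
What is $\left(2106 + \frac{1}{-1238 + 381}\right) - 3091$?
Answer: $- \frac{844146}{857} \approx -985.0$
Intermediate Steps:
$\left(2106 + \frac{1}{-1238 + 381}\right) - 3091 = \left(2106 + \frac{1}{-857}\right) - 3091 = \left(2106 - \frac{1}{857}\right) - 3091 = \frac{1804841}{857} - 3091 = - \frac{844146}{857}$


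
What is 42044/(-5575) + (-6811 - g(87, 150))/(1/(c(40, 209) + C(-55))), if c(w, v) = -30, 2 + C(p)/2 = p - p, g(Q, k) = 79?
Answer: 1305957456/5575 ≈ 2.3425e+5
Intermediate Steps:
C(p) = -4 (C(p) = -4 + 2*(p - p) = -4 + 2*0 = -4 + 0 = -4)
42044/(-5575) + (-6811 - g(87, 150))/(1/(c(40, 209) + C(-55))) = 42044/(-5575) + (-6811 - 1*79)/(1/(-30 - 4)) = 42044*(-1/5575) + (-6811 - 79)/(1/(-34)) = -42044/5575 - 6890/(-1/34) = -42044/5575 - 6890*(-34) = -42044/5575 + 234260 = 1305957456/5575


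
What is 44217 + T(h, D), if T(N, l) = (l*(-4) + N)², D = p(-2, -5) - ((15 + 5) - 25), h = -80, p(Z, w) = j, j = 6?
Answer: 59593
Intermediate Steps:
p(Z, w) = 6
D = 11 (D = 6 - ((15 + 5) - 25) = 6 - (20 - 25) = 6 - 1*(-5) = 6 + 5 = 11)
T(N, l) = (N - 4*l)² (T(N, l) = (-4*l + N)² = (N - 4*l)²)
44217 + T(h, D) = 44217 + (-80 - 4*11)² = 44217 + (-80 - 44)² = 44217 + (-124)² = 44217 + 15376 = 59593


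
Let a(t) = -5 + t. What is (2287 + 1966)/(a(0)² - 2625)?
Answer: -4253/2600 ≈ -1.6358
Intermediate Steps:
(2287 + 1966)/(a(0)² - 2625) = (2287 + 1966)/((-5 + 0)² - 2625) = 4253/((-5)² - 2625) = 4253/(25 - 2625) = 4253/(-2600) = 4253*(-1/2600) = -4253/2600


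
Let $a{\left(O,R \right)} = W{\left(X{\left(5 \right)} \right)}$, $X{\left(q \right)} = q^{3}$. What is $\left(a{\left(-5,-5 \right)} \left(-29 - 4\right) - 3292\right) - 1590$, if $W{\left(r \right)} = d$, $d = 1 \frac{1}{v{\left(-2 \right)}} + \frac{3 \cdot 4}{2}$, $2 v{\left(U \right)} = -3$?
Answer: $-5058$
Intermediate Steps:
$v{\left(U \right)} = - \frac{3}{2}$ ($v{\left(U \right)} = \frac{1}{2} \left(-3\right) = - \frac{3}{2}$)
$d = \frac{16}{3}$ ($d = 1 \frac{1}{- \frac{3}{2}} + \frac{3 \cdot 4}{2} = 1 \left(- \frac{2}{3}\right) + 12 \cdot \frac{1}{2} = - \frac{2}{3} + 6 = \frac{16}{3} \approx 5.3333$)
$W{\left(r \right)} = \frac{16}{3}$
$a{\left(O,R \right)} = \frac{16}{3}$
$\left(a{\left(-5,-5 \right)} \left(-29 - 4\right) - 3292\right) - 1590 = \left(\frac{16 \left(-29 - 4\right)}{3} - 3292\right) - 1590 = \left(\frac{16}{3} \left(-33\right) - 3292\right) - 1590 = \left(-176 - 3292\right) - 1590 = -3468 - 1590 = -5058$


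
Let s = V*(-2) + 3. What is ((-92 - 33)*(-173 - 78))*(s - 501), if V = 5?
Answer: -15938500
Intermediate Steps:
s = -7 (s = 5*(-2) + 3 = -10 + 3 = -7)
((-92 - 33)*(-173 - 78))*(s - 501) = ((-92 - 33)*(-173 - 78))*(-7 - 501) = -125*(-251)*(-508) = 31375*(-508) = -15938500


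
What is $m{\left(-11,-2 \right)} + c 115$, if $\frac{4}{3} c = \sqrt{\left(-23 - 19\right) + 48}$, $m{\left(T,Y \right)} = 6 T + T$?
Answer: $-77 + \frac{345 \sqrt{6}}{4} \approx 134.27$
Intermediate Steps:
$m{\left(T,Y \right)} = 7 T$
$c = \frac{3 \sqrt{6}}{4}$ ($c = \frac{3 \sqrt{\left(-23 - 19\right) + 48}}{4} = \frac{3 \sqrt{-42 + 48}}{4} = \frac{3 \sqrt{6}}{4} \approx 1.8371$)
$m{\left(-11,-2 \right)} + c 115 = 7 \left(-11\right) + \frac{3 \sqrt{6}}{4} \cdot 115 = -77 + \frac{345 \sqrt{6}}{4}$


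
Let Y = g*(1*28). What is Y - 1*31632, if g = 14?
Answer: -31240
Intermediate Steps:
Y = 392 (Y = 14*(1*28) = 14*28 = 392)
Y - 1*31632 = 392 - 1*31632 = 392 - 31632 = -31240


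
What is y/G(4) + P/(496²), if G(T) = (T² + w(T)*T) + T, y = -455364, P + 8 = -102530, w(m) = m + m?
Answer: -1077232325/123008 ≈ -8757.4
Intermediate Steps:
w(m) = 2*m
P = -102538 (P = -8 - 102530 = -102538)
G(T) = T + 3*T² (G(T) = (T² + (2*T)*T) + T = (T² + 2*T²) + T = 3*T² + T = T + 3*T²)
y/G(4) + P/(496²) = -455364*1/(4*(1 + 3*4)) - 102538/(496²) = -455364*1/(4*(1 + 12)) - 102538/246016 = -455364/(4*13) - 102538*1/246016 = -455364/52 - 51269/123008 = -455364*1/52 - 51269/123008 = -8757 - 51269/123008 = -1077232325/123008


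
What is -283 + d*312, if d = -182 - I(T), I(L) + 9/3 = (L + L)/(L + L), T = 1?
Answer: -56443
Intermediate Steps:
I(L) = -2 (I(L) = -3 + (L + L)/(L + L) = -3 + (2*L)/((2*L)) = -3 + (2*L)*(1/(2*L)) = -3 + 1 = -2)
d = -180 (d = -182 - 1*(-2) = -182 + 2 = -180)
-283 + d*312 = -283 - 180*312 = -283 - 56160 = -56443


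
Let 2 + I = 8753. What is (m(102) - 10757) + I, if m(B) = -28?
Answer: -2034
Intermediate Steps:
I = 8751 (I = -2 + 8753 = 8751)
(m(102) - 10757) + I = (-28 - 10757) + 8751 = -10785 + 8751 = -2034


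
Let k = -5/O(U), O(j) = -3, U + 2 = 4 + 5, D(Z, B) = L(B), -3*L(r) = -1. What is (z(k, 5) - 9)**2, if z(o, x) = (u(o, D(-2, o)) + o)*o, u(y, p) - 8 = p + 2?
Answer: 121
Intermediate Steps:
L(r) = 1/3 (L(r) = -1/3*(-1) = 1/3)
D(Z, B) = 1/3
u(y, p) = 10 + p (u(y, p) = 8 + (p + 2) = 8 + (2 + p) = 10 + p)
U = 7 (U = -2 + (4 + 5) = -2 + 9 = 7)
k = 5/3 (k = -5/(-3) = -5*(-1/3) = 5/3 ≈ 1.6667)
z(o, x) = o*(31/3 + o) (z(o, x) = ((10 + 1/3) + o)*o = (31/3 + o)*o = o*(31/3 + o))
(z(k, 5) - 9)**2 = ((1/3)*(5/3)*(31 + 3*(5/3)) - 9)**2 = ((1/3)*(5/3)*(31 + 5) - 9)**2 = ((1/3)*(5/3)*36 - 9)**2 = (20 - 9)**2 = 11**2 = 121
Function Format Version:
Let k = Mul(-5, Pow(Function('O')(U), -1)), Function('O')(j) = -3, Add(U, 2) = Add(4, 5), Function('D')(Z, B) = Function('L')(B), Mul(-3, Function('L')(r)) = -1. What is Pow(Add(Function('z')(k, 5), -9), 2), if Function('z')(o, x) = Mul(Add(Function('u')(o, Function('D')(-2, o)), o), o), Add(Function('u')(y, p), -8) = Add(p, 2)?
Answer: 121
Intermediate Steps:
Function('L')(r) = Rational(1, 3) (Function('L')(r) = Mul(Rational(-1, 3), -1) = Rational(1, 3))
Function('D')(Z, B) = Rational(1, 3)
Function('u')(y, p) = Add(10, p) (Function('u')(y, p) = Add(8, Add(p, 2)) = Add(8, Add(2, p)) = Add(10, p))
U = 7 (U = Add(-2, Add(4, 5)) = Add(-2, 9) = 7)
k = Rational(5, 3) (k = Mul(-5, Pow(-3, -1)) = Mul(-5, Rational(-1, 3)) = Rational(5, 3) ≈ 1.6667)
Function('z')(o, x) = Mul(o, Add(Rational(31, 3), o)) (Function('z')(o, x) = Mul(Add(Add(10, Rational(1, 3)), o), o) = Mul(Add(Rational(31, 3), o), o) = Mul(o, Add(Rational(31, 3), o)))
Pow(Add(Function('z')(k, 5), -9), 2) = Pow(Add(Mul(Rational(1, 3), Rational(5, 3), Add(31, Mul(3, Rational(5, 3)))), -9), 2) = Pow(Add(Mul(Rational(1, 3), Rational(5, 3), Add(31, 5)), -9), 2) = Pow(Add(Mul(Rational(1, 3), Rational(5, 3), 36), -9), 2) = Pow(Add(20, -9), 2) = Pow(11, 2) = 121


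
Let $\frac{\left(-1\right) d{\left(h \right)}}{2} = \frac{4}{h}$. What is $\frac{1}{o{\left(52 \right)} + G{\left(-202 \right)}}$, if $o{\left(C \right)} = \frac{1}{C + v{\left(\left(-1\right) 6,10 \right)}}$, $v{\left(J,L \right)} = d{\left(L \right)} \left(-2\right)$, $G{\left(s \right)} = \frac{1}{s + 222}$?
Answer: $\frac{335}{23} \approx 14.565$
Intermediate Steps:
$d{\left(h \right)} = - \frac{8}{h}$ ($d{\left(h \right)} = - 2 \frac{4}{h} = - \frac{8}{h}$)
$G{\left(s \right)} = \frac{1}{222 + s}$
$v{\left(J,L \right)} = \frac{16}{L}$ ($v{\left(J,L \right)} = - \frac{8}{L} \left(-2\right) = \frac{16}{L}$)
$o{\left(C \right)} = \frac{1}{\frac{8}{5} + C}$ ($o{\left(C \right)} = \frac{1}{C + \frac{16}{10}} = \frac{1}{C + 16 \cdot \frac{1}{10}} = \frac{1}{C + \frac{8}{5}} = \frac{1}{\frac{8}{5} + C}$)
$\frac{1}{o{\left(52 \right)} + G{\left(-202 \right)}} = \frac{1}{\frac{5}{8 + 5 \cdot 52} + \frac{1}{222 - 202}} = \frac{1}{\frac{5}{8 + 260} + \frac{1}{20}} = \frac{1}{\frac{5}{268} + \frac{1}{20}} = \frac{1}{\frac{23}{335}} = \frac{335}{23}$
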